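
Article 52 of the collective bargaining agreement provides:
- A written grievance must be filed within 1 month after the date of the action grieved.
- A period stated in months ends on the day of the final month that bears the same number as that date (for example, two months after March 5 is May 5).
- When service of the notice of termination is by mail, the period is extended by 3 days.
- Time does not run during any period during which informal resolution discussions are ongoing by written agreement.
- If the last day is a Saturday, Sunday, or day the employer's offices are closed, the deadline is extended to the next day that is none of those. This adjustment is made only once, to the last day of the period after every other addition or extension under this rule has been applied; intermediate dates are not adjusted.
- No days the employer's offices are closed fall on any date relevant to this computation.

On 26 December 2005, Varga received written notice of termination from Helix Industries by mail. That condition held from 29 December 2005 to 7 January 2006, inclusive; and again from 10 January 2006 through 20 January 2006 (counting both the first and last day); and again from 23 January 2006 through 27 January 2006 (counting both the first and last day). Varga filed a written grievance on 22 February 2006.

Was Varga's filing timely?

1 month after 26 December 2005 is January 26, 2006.
Service was by mail, adding 3 days: January 26, 2006 + 3 days = January 29, 2006.
From December 29, 2005 through January 7, 2006 inclusive is 10 days; tolling adds 10 days: January 29, 2006 + 10 days = February 8, 2006.
From January 10, 2006 through January 20, 2006 inclusive is 11 days; tolling adds 11 days: February 8, 2006 + 11 days = February 19, 2006.
From January 23, 2006 through January 27, 2006 inclusive is 5 days; tolling adds 5 days: February 19, 2006 + 5 days = February 24, 2006.
February 24, 2006 is a Friday and not a day the employer's offices are closed, so no extension applies.
The deadline is February 24, 2006; the filing on February 22, 2006 is on or before that date.

Yes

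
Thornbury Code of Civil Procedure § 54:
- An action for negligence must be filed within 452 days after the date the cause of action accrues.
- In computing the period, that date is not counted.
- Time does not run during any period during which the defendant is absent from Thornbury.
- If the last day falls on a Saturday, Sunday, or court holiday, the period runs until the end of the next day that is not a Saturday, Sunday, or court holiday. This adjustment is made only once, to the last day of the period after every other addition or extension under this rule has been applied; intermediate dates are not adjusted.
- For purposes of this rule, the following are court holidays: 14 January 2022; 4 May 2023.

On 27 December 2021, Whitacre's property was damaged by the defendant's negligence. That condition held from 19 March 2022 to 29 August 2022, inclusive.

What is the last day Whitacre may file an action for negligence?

September 4, 2023

452 days after 27 December 2021 is March 24, 2023.
From March 19, 2022 through August 29, 2022 inclusive is 164 days; tolling adds 164 days: March 24, 2023 + 164 days = September 4, 2023.
September 4, 2023 is a Monday and not a court holiday, so no extension applies.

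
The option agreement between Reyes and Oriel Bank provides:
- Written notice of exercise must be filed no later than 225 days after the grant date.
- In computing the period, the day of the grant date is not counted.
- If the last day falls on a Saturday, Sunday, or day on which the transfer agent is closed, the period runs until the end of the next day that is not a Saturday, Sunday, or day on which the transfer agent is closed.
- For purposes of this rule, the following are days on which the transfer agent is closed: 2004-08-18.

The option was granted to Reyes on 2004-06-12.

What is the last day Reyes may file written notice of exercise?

January 24, 2005

225 days after 2004-06-12 is January 23, 2005.
January 23, 2005 is Sunday. The next qualifying day is January 24, 2005.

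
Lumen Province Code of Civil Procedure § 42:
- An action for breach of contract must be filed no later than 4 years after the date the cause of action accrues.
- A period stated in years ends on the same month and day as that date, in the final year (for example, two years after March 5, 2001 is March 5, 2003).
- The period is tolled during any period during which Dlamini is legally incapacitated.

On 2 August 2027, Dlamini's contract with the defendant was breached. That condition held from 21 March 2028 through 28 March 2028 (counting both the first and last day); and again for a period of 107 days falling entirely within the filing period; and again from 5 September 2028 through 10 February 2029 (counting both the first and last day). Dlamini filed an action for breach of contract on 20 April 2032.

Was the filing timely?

Yes

4 years after 2 August 2027 is August 2, 2031.
From March 21, 2028 through March 28, 2028 inclusive is 8 days; tolling adds 8 days: August 2, 2031 + 8 days = August 10, 2031.
Tolling adds 107 days: August 10, 2031 + 107 days = November 25, 2031.
From September 5, 2028 through February 10, 2029 inclusive is 159 days; tolling adds 159 days: November 25, 2031 + 159 days = May 2, 2032.
The deadline is May 2, 2032; the filing on April 20, 2032 is on or before that date.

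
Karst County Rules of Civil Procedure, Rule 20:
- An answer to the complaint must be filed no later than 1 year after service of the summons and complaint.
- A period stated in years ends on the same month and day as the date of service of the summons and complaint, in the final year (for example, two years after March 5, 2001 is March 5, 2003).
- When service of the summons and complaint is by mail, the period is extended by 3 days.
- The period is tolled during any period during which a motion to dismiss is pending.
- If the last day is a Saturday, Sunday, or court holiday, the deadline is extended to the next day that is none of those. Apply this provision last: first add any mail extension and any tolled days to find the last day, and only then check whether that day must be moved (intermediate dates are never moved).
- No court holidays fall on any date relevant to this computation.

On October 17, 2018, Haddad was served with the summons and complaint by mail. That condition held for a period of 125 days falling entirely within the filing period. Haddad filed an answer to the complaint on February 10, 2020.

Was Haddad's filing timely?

Yes

1 year after October 17, 2018 is October 17, 2019.
Service was by mail, adding 3 days: October 17, 2019 + 3 days = October 20, 2019.
Tolling adds 125 days: October 20, 2019 + 125 days = February 22, 2020.
February 22, 2020 is Saturday; February 23, 2020 is Sunday. The next qualifying day is February 24, 2020.
The deadline is February 24, 2020; the filing on February 10, 2020 is on or before that date.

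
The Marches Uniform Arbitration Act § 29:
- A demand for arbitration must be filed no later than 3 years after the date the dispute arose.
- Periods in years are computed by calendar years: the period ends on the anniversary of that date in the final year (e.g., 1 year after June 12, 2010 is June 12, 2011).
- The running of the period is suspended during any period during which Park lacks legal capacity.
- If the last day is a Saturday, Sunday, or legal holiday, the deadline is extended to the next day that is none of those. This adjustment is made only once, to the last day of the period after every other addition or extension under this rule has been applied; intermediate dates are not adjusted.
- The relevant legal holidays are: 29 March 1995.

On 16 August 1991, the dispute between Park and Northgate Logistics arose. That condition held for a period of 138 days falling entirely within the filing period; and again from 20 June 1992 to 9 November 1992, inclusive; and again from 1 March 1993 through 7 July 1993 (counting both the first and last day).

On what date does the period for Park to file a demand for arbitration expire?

October 2, 1995

3 years after 16 August 1991 is August 16, 1994.
Tolling adds 138 days: August 16, 1994 + 138 days = January 1, 1995.
From June 20, 1992 through November 9, 1992 inclusive is 143 days; tolling adds 143 days: January 1, 1995 + 143 days = May 24, 1995.
From March 1, 1993 through July 7, 1993 inclusive is 129 days; tolling adds 129 days: May 24, 1995 + 129 days = September 30, 1995.
September 30, 1995 is Saturday; October 1, 1995 is Sunday. The next qualifying day is October 2, 1995.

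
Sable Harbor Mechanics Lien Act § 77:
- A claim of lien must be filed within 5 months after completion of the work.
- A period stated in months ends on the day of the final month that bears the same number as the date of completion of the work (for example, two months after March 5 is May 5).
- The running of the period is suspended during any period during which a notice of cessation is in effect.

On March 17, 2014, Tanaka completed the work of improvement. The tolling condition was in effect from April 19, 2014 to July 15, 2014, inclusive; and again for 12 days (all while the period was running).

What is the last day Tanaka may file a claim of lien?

5 months after March 17, 2014 is August 17, 2014.
From April 19, 2014 through July 15, 2014 inclusive is 88 days; tolling adds 88 days: August 17, 2014 + 88 days = November 13, 2014.
Tolling adds 12 days: November 13, 2014 + 12 days = November 25, 2014.

November 25, 2014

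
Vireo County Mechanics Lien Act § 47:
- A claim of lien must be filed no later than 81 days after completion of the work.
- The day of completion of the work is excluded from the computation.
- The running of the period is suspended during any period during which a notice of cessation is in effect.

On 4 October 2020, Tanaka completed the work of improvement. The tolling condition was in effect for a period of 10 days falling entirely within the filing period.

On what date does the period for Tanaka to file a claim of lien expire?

January 3, 2021

81 days after 4 October 2020 is December 24, 2020.
Tolling adds 10 days: December 24, 2020 + 10 days = January 3, 2021.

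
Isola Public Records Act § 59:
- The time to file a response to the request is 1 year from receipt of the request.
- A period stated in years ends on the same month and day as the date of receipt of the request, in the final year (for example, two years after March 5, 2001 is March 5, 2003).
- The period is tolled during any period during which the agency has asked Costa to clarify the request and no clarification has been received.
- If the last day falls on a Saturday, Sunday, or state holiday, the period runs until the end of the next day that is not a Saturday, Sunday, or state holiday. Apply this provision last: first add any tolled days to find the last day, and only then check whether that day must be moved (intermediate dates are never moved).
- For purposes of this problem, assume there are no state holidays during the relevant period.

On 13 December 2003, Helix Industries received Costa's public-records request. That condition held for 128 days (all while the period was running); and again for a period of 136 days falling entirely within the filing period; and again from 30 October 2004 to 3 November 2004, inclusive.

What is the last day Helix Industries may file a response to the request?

1 year after 13 December 2003 is December 13, 2004.
Tolling adds 128 days: December 13, 2004 + 128 days = April 20, 2005.
Tolling adds 136 days: April 20, 2005 + 136 days = September 3, 2005.
From October 30, 2004 through November 3, 2004 inclusive is 5 days; tolling adds 5 days: September 3, 2005 + 5 days = September 8, 2005.
September 8, 2005 is a Thursday and not a state holiday, so no extension applies.

September 8, 2005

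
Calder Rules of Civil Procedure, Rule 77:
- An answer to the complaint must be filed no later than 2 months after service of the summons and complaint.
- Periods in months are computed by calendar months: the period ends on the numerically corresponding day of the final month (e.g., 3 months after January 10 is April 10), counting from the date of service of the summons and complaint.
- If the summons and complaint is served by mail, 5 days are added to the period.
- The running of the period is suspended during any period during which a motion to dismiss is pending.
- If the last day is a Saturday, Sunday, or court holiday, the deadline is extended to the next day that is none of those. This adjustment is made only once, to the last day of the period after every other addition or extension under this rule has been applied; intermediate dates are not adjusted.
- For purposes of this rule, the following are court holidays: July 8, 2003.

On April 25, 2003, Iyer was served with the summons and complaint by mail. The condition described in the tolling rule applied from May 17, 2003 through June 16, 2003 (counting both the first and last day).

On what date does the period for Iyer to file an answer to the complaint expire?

2 months after April 25, 2003 is June 25, 2003.
Service was by mail, adding 5 days: June 25, 2003 + 5 days = June 30, 2003.
From May 17, 2003 through June 16, 2003 inclusive is 31 days; tolling adds 31 days: June 30, 2003 + 31 days = July 31, 2003.
July 31, 2003 is a Thursday and not a court holiday, so no extension applies.

July 31, 2003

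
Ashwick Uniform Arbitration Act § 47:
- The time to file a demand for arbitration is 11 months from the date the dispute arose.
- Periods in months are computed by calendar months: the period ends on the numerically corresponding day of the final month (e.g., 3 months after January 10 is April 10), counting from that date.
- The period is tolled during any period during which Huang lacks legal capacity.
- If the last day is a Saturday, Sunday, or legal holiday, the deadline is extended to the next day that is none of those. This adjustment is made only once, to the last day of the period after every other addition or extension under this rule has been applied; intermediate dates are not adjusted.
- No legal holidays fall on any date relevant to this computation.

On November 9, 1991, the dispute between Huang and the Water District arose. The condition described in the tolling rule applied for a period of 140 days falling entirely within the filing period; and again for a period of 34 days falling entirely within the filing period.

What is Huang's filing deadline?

April 1, 1993

11 months after November 9, 1991 is October 9, 1992.
Tolling adds 140 days: October 9, 1992 + 140 days = February 26, 1993.
Tolling adds 34 days: February 26, 1993 + 34 days = April 1, 1993.
April 1, 1993 is a Thursday and not a legal holiday, so no extension applies.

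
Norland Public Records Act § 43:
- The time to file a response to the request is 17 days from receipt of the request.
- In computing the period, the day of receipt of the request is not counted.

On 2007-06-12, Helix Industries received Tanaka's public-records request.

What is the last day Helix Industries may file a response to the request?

June 29, 2007

17 days after 2007-06-12 is June 29, 2007.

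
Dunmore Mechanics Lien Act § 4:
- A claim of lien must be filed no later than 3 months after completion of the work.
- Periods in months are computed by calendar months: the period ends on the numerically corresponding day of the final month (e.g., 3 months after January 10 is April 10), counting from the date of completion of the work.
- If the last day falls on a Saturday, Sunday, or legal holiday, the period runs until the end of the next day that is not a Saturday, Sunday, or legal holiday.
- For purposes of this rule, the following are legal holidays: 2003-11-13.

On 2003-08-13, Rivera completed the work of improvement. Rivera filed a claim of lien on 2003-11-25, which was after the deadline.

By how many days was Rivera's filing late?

11 days

3 months after 2003-08-13 is November 13, 2003.
November 13, 2003 is a listed holiday. The next qualifying day is November 14, 2003.
The deadline is November 14, 2003; from November 14, 2003 to November 25, 2003 is 11 days.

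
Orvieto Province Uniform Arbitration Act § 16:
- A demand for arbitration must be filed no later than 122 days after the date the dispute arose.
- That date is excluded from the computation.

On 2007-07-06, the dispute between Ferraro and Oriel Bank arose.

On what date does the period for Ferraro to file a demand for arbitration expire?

122 days after 2007-07-06 is November 5, 2007.

November 5, 2007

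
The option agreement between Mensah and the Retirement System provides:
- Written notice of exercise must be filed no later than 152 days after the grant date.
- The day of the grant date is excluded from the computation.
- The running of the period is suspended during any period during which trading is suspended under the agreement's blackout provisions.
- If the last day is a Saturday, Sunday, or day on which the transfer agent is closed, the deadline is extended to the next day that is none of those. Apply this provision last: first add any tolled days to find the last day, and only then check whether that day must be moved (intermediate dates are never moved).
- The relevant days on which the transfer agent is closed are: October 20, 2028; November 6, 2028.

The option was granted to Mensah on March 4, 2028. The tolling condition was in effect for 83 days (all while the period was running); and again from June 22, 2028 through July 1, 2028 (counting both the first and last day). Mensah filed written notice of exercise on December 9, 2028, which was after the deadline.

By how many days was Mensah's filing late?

152 days after March 4, 2028 is August 3, 2028.
Tolling adds 83 days: August 3, 2028 + 83 days = October 25, 2028.
From June 22, 2028 through July 1, 2028 inclusive is 10 days; tolling adds 10 days: October 25, 2028 + 10 days = November 4, 2028.
November 4, 2028 is Saturday; November 5, 2028 is Sunday; November 6, 2028 is a listed holiday. The next qualifying day is November 7, 2028.
The deadline is November 7, 2028; from November 7, 2028 to December 9, 2028 is 32 days.

32 days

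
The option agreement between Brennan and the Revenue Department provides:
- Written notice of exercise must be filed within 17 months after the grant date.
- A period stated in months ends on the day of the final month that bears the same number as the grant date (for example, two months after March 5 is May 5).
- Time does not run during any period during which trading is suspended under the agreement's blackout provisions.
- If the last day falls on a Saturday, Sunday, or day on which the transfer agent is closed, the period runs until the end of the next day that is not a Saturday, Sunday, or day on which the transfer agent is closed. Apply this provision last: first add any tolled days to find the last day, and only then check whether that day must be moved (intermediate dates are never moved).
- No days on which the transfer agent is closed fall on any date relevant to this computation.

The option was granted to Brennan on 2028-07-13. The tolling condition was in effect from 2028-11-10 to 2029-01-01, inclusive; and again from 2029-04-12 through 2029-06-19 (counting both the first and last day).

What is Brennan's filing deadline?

17 months after 2028-07-13 is December 13, 2029.
From November 10, 2028 through January 1, 2029 inclusive is 53 days; tolling adds 53 days: December 13, 2029 + 53 days = February 4, 2030.
From April 12, 2029 through June 19, 2029 inclusive is 69 days; tolling adds 69 days: February 4, 2030 + 69 days = April 14, 2030.
April 14, 2030 is Sunday. The next qualifying day is April 15, 2030.

April 15, 2030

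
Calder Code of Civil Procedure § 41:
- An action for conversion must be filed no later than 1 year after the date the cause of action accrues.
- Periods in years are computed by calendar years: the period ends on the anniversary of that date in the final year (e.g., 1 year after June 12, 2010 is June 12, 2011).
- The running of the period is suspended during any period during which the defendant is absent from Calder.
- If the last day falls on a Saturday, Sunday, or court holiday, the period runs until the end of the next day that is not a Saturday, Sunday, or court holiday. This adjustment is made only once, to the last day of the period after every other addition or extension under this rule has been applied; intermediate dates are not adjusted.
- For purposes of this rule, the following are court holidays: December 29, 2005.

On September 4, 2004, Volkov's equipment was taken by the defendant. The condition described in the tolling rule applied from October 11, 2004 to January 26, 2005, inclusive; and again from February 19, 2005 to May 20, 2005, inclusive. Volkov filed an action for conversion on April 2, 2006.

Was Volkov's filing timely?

1 year after September 4, 2004 is September 4, 2005.
From October 11, 2004 through January 26, 2005 inclusive is 108 days; tolling adds 108 days: September 4, 2005 + 108 days = December 21, 2005.
From February 19, 2005 through May 20, 2005 inclusive is 91 days; tolling adds 91 days: December 21, 2005 + 91 days = March 22, 2006.
March 22, 2006 is a Wednesday and not a court holiday, so no extension applies.
The deadline is March 22, 2006; the filing on April 2, 2006 is after that date.

No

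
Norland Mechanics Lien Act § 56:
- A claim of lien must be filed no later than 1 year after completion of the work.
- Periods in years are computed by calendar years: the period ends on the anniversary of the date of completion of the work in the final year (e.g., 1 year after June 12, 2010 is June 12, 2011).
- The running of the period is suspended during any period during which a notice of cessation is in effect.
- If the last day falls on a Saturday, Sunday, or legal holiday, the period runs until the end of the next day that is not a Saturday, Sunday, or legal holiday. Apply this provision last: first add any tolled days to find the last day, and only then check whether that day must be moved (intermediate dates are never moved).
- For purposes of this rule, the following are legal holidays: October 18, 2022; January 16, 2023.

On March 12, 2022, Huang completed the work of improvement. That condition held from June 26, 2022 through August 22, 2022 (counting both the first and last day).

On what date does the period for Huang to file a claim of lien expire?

1 year after March 12, 2022 is March 12, 2023.
From June 26, 2022 through August 22, 2022 inclusive is 58 days; tolling adds 58 days: March 12, 2023 + 58 days = May 9, 2023.
May 9, 2023 is a Tuesday and not a legal holiday, so no extension applies.

May 9, 2023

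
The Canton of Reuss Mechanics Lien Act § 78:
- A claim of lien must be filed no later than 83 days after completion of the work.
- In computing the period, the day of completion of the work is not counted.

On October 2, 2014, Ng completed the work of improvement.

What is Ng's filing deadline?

83 days after October 2, 2014 is December 24, 2014.

December 24, 2014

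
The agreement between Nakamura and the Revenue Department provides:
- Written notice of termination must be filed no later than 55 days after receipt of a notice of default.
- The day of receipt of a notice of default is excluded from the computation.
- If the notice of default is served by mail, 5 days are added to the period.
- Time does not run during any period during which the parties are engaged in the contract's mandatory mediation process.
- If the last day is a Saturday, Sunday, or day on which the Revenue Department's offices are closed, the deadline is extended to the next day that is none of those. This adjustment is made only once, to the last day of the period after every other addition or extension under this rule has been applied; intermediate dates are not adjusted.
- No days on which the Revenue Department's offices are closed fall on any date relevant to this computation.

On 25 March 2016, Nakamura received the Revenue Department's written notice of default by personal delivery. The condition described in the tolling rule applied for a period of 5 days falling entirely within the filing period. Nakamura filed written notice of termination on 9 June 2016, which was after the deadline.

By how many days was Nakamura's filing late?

16 days

55 days after 25 March 2016 is May 19, 2016.
Service was not by mail, so no mail extension applies.
Tolling adds 5 days: May 19, 2016 + 5 days = May 24, 2016.
May 24, 2016 is a Tuesday and not a day on which the Revenue Department's offices are closed, so no extension applies.
The deadline is May 24, 2016; from May 24, 2016 to June 9, 2016 is 16 days.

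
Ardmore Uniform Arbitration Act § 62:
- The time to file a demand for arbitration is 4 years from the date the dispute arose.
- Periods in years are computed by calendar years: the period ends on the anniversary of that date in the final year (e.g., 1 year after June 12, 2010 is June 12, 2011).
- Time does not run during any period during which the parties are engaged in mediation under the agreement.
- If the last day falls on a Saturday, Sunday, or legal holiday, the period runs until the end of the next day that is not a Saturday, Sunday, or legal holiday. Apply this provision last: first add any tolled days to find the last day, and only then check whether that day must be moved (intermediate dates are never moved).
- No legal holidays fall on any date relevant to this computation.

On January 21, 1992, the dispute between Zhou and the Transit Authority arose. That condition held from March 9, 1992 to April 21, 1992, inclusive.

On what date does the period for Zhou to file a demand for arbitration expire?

March 5, 1996

4 years after January 21, 1992 is January 21, 1996.
From March 9, 1992 through April 21, 1992 inclusive is 44 days; tolling adds 44 days: January 21, 1996 + 44 days = March 5, 1996.
March 5, 1996 is a Tuesday and not a legal holiday, so no extension applies.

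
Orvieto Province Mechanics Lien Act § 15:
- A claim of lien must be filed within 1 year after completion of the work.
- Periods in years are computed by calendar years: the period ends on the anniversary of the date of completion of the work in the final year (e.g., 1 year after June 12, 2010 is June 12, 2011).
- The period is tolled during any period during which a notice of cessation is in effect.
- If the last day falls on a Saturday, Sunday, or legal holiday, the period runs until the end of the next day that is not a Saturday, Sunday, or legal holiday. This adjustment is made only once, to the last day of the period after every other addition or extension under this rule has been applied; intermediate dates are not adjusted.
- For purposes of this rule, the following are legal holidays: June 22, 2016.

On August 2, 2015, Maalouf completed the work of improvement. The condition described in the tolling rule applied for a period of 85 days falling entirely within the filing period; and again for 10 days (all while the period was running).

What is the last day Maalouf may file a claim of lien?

November 7, 2016

1 year after August 2, 2015 is August 2, 2016.
Tolling adds 85 days: August 2, 2016 + 85 days = October 26, 2016.
Tolling adds 10 days: October 26, 2016 + 10 days = November 5, 2016.
November 5, 2016 is Saturday; November 6, 2016 is Sunday. The next qualifying day is November 7, 2016.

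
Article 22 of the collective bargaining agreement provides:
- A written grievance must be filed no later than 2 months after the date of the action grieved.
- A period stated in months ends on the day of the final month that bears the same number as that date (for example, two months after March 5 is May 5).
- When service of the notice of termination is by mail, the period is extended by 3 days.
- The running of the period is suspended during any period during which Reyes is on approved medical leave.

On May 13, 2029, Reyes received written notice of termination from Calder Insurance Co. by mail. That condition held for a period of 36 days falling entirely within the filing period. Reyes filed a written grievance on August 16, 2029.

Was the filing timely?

Yes

2 months after May 13, 2029 is July 13, 2029.
Service was by mail, adding 3 days: July 13, 2029 + 3 days = July 16, 2029.
Tolling adds 36 days: July 16, 2029 + 36 days = August 21, 2029.
The deadline is August 21, 2029; the filing on August 16, 2029 is on or before that date.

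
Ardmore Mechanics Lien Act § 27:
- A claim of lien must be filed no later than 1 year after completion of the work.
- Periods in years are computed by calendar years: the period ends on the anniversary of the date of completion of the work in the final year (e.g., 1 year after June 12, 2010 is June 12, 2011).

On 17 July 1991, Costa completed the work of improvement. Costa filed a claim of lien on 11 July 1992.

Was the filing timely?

Yes

1 year after 17 July 1991 is July 17, 1992.
The deadline is July 17, 1992; the filing on July 11, 1992 is on or before that date.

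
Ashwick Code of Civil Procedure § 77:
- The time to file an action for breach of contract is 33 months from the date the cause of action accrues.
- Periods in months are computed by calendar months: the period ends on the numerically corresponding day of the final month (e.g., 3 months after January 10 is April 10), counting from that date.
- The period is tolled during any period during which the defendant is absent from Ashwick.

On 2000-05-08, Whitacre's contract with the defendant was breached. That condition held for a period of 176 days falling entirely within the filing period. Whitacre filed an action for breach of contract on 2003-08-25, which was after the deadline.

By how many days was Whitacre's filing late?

22 days

33 months after 2000-05-08 is February 8, 2003.
Tolling adds 176 days: February 8, 2003 + 176 days = August 3, 2003.
The deadline is August 3, 2003; from August 3, 2003 to August 25, 2003 is 22 days.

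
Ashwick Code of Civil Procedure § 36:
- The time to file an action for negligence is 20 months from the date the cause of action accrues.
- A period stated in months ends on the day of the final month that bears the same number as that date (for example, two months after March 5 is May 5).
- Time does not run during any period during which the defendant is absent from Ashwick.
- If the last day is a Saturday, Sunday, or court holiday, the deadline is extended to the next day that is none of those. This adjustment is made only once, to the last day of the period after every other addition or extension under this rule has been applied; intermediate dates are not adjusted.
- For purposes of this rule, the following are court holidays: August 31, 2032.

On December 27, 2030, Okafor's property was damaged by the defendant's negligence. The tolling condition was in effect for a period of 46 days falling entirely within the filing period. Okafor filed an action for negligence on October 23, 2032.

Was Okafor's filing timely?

No

20 months after December 27, 2030 is August 27, 2032.
Tolling adds 46 days: August 27, 2032 + 46 days = October 12, 2032.
October 12, 2032 is a Tuesday and not a court holiday, so no extension applies.
The deadline is October 12, 2032; the filing on October 23, 2032 is after that date.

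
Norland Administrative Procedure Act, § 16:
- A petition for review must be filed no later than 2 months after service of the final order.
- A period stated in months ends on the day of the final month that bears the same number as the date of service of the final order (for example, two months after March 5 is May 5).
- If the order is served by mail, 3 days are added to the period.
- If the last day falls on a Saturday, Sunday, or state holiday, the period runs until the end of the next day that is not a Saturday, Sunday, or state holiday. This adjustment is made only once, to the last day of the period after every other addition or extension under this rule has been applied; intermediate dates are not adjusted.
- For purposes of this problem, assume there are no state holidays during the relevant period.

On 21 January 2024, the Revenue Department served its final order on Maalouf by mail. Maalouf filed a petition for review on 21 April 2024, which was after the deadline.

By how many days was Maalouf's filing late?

27 days

2 months after 21 January 2024 is March 21, 2024.
Service was by mail, adding 3 days: March 21, 2024 + 3 days = March 24, 2024.
March 24, 2024 is Sunday. The next qualifying day is March 25, 2024.
The deadline is March 25, 2024; from March 25, 2024 to April 21, 2024 is 27 days.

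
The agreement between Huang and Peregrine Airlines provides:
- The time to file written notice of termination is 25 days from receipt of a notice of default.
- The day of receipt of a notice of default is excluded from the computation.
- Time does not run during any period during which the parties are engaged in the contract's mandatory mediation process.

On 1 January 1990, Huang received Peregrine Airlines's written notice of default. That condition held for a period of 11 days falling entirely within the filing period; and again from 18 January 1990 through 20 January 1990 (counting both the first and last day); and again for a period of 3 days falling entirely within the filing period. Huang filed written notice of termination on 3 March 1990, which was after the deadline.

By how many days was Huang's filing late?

25 days after 1 January 1990 is January 26, 1990.
Tolling adds 11 days: January 26, 1990 + 11 days = February 6, 1990.
From January 18, 1990 through January 20, 1990 inclusive is 3 days; tolling adds 3 days: February 6, 1990 + 3 days = February 9, 1990.
Tolling adds 3 days: February 9, 1990 + 3 days = February 12, 1990.
The deadline is February 12, 1990; from February 12, 1990 to March 3, 1990 is 19 days.

19 days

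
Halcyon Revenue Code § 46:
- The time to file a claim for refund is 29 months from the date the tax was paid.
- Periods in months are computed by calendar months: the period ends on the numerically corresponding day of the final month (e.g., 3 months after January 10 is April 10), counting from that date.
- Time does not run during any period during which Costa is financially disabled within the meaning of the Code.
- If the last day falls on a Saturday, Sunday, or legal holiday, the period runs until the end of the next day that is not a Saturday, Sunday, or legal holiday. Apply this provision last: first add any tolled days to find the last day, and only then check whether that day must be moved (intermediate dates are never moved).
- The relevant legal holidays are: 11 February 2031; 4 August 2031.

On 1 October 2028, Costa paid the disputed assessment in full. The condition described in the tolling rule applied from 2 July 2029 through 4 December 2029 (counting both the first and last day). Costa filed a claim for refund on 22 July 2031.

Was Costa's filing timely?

29 months after 1 October 2028 is March 1, 2031.
From July 2, 2029 through December 4, 2029 inclusive is 156 days; tolling adds 156 days: March 1, 2031 + 156 days = August 4, 2031.
August 4, 2031 is a listed holiday. The next qualifying day is August 5, 2031.
The deadline is August 5, 2031; the filing on July 22, 2031 is on or before that date.

Yes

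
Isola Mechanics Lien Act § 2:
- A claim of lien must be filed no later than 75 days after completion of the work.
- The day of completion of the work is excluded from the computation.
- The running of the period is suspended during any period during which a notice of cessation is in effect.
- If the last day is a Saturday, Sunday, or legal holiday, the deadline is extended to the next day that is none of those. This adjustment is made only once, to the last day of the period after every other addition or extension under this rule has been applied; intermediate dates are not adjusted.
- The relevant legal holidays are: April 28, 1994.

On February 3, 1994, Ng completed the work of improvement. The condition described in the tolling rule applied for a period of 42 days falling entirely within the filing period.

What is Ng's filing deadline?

May 31, 1994

75 days after February 3, 1994 is April 19, 1994.
Tolling adds 42 days: April 19, 1994 + 42 days = May 31, 1994.
May 31, 1994 is a Tuesday and not a legal holiday, so no extension applies.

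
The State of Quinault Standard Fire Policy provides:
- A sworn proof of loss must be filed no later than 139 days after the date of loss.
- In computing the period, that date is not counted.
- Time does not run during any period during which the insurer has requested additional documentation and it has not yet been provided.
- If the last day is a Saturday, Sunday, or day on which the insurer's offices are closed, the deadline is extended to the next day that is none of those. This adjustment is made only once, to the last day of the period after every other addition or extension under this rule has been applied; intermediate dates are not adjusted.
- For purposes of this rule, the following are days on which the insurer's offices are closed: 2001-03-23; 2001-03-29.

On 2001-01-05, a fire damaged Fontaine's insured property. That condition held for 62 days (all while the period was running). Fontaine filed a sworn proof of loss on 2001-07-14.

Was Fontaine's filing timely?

139 days after 2001-01-05 is May 24, 2001.
Tolling adds 62 days: May 24, 2001 + 62 days = July 25, 2001.
July 25, 2001 is a Wednesday and not a day on which the insurer's offices are closed, so no extension applies.
The deadline is July 25, 2001; the filing on July 14, 2001 is on or before that date.

Yes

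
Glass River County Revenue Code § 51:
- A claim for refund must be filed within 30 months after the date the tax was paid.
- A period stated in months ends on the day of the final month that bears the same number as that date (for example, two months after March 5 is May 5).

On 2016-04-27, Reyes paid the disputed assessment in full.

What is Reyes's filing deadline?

October 27, 2018

30 months after 2016-04-27 is October 27, 2018.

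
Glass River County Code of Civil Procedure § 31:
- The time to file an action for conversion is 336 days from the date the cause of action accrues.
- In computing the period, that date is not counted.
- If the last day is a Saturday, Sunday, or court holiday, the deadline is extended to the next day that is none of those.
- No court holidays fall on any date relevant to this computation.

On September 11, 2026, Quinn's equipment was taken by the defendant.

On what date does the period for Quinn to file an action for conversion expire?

August 13, 2027

336 days after September 11, 2026 is August 13, 2027.
August 13, 2027 is a Friday and not a court holiday, so no extension applies.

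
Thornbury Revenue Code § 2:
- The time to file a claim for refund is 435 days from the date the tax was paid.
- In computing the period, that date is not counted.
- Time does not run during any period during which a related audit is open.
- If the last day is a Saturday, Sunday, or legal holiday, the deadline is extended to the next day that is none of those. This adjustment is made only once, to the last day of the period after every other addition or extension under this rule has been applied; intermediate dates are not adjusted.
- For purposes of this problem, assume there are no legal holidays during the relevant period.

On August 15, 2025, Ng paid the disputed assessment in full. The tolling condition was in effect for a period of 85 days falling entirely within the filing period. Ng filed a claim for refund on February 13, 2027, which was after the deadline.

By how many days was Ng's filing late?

435 days after August 15, 2025 is October 24, 2026.
Tolling adds 85 days: October 24, 2026 + 85 days = January 17, 2027.
January 17, 2027 is Sunday. The next qualifying day is January 18, 2027.
The deadline is January 18, 2027; from January 18, 2027 to February 13, 2027 is 26 days.

26 days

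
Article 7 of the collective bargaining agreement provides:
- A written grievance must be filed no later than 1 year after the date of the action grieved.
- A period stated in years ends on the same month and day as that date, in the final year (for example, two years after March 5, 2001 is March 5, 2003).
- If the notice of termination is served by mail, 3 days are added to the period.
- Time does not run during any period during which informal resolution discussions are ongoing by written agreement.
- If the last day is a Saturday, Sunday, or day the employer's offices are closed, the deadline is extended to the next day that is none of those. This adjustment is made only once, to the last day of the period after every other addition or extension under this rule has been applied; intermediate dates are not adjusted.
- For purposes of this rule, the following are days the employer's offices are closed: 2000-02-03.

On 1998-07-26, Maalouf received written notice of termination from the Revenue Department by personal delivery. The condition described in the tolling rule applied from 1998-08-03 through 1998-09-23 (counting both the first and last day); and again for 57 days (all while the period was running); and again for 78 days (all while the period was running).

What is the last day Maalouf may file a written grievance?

1 year after 1998-07-26 is July 26, 1999.
Service was not by mail, so no mail extension applies.
From August 3, 1998 through September 23, 1998 inclusive is 52 days; tolling adds 52 days: July 26, 1999 + 52 days = September 16, 1999.
Tolling adds 57 days: September 16, 1999 + 57 days = November 12, 1999.
Tolling adds 78 days: November 12, 1999 + 78 days = January 29, 2000.
January 29, 2000 is Saturday; January 30, 2000 is Sunday. The next qualifying day is January 31, 2000.

January 31, 2000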